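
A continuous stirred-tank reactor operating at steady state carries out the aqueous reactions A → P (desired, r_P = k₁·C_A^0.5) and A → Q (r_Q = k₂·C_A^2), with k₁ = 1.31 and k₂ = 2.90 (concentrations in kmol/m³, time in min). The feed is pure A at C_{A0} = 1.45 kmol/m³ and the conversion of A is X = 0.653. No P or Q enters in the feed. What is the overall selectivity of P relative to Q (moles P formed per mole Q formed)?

1.27

Exit C_A = C_{A0}(1−X) = 1.45×0.347 = 0.5031 kmol/m³.
A CSTR operates uniformly at the exit composition, giving r_P = 0.9292 and r_Q = 0.7342 (each k·C_A^n at C_A = 0.5031).
Overall selectivity = C_P/C_Q = r_Pτ/(r_Qτ) = r_P/r_Q = 1.27.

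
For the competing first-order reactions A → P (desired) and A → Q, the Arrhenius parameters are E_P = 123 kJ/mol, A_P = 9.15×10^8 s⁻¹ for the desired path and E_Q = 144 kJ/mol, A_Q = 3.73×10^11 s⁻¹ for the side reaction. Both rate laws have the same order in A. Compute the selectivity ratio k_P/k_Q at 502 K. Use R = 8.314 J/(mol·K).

With equal orders, S_{P/Q} = k_P/k_Q = (A_P/A_Q)·exp[(E_Q−E_P)/(RT)].
(E_Q−E_P)/(RT) = (144−123)×10³/(8.314×502) = 21000/4174 = 5.032.
k_P/k_Q = (9.15×10^8/3.73×10^11)·exp(5.032) = 0.002453 × 153.2 = 0.376.

0.376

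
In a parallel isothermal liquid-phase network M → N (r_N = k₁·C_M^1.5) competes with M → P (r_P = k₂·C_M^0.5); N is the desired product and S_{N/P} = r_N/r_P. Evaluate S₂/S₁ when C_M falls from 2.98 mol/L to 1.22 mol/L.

S_{N/P} = (k₁/k₂)·C_M, so S₂/S₁ = (C_{M,2}/C_{M,1}).
= 1.22/2.98 = 0.409.

0.409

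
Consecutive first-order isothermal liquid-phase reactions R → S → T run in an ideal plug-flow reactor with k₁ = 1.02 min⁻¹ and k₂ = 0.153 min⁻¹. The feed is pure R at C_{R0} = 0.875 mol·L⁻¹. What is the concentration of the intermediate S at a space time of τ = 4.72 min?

The intermediate concentration in a first-order A→B→C sequence is C_S = k₁C_{R0}(e^(−k₁τ) − e^(−k₂τ))/(k₂−k₁).
e^(−k₁τ) = e^(−1.02×4.72) = e^(−4.814) = 0.008112; e^(−k₂τ) = e^(−0.7222) = 0.4857.
C_S = 1.02×0.875/(0.153−1.02) × (0.008112−0.4857) = (-1.029)×(-0.4776) = 0.4916 mol·L⁻¹.

0.492 mol·L⁻¹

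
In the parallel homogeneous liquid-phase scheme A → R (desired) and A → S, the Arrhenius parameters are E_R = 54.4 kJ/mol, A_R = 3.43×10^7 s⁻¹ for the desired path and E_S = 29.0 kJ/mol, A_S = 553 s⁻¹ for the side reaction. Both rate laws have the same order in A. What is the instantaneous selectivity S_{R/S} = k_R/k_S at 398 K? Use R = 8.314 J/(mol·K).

28.8

Since both paths have the same order in A, the concentration cancels and S_{R/S} = k_R/k_S = (A_R/A_S)·exp[(E_S−E_R)/(RT)].
(E_S−E_R)/(RT) = (29.0−54.4)×10³/(8.314×398) = -25400/3309 = -7.676.
k_R/k_S = (3.43×10^7/553)·exp(-7.676) = 62025 × 4.638×10^-4 = 28.8.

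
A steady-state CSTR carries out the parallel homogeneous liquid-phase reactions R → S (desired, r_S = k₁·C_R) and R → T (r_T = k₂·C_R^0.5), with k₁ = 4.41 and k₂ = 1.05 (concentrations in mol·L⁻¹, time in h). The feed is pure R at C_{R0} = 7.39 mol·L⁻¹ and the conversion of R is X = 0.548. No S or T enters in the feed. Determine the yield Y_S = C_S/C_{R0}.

Exit C_R = C_{R0}(1−X) = 7.39×0.452 = 3.340 mol·L⁻¹.
Rates in a CSTR are evaluated at the outlet concentration: r_S = 4.41×3.340 = 14.73, r_T = 1.05×3.340^0.5 = 1.919.
Fraction of consumed R going to S: r_S/(r_S+r_T) = 0.8847.
C_S = 0.8847·C_{R0}·X = 0.8847×7.39×0.548 = 3.58 mol·L⁻¹; Y_S = C_S/C_{R0} = 0.485.

0.485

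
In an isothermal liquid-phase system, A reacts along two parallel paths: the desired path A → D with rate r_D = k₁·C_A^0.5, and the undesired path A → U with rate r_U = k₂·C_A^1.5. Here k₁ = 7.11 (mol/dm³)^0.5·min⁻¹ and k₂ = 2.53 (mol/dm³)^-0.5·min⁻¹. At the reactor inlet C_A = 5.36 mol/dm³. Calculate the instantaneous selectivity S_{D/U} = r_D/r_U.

S_{D/U} = r_D/r_U = (k₁·C_A^0.5)/(k₂·C_A^1.5) = (k₁/k₂)·C_A⁻¹.
= (7.11×5.360^0.5) / (2.53×5.360^1.5) = 16.46/31.40 = 0.524.

0.524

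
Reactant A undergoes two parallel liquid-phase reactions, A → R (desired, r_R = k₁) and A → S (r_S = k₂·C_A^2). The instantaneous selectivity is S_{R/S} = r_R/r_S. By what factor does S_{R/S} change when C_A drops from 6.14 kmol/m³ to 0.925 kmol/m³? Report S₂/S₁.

S_{R/S} = (k₁/k₂)·C_A^-2, so S₂/S₁ = (C_{A,2}/C_{A,1})^-2.
= (0.925/6.14)^(-2) = (0.1507)^(-2) = 44.1.

44.1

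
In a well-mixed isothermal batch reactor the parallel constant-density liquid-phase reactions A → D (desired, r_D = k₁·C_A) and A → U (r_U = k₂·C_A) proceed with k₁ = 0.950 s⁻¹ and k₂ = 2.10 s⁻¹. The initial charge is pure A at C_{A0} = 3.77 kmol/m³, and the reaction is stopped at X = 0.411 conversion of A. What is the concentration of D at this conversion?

0.483 kmol/m³

C_A = C_{A0}(1−X) = 2.221 kmol/m³.
Both paths are first order in A, so the instantaneous fraction to D is constant: dC_D/d(−C_A) = k₁/(k₁+k₂) = 0.3115.
C_D = 0.3115·(C_{A0}−C_A) = 0.3115×1.549 = 0.483 kmol/m³.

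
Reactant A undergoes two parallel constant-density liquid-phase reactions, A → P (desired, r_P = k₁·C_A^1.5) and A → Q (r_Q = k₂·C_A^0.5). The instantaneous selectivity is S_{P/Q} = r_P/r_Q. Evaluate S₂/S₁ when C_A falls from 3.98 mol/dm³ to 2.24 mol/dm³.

S_{P/Q} = (k₁/k₂)·C_A, so S₂/S₁ = (C_{A,2}/C_{A,1}).
= 2.24/3.98 = 0.563.
Selectivity toward P falls as C_A falls — high-concentration operation is favoured.

0.563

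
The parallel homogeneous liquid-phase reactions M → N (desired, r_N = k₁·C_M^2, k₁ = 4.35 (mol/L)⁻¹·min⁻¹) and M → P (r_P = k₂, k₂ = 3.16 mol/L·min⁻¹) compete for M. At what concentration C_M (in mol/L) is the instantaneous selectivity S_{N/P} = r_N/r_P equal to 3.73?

1.65 mol/L

S_{N/P} = (k₁/k₂)·C_M^2 ⇒ C_M = (S·k₂/k₁)^(0.5).
= (3.73×3.16/4.35)^(0.5) = (2.710)^(0.5) = 1.65 mol/L.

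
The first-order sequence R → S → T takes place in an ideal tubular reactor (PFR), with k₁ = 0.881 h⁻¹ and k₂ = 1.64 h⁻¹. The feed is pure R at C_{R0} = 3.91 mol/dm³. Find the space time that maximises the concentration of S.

0.819 h

Setting dC_S/dτ = 0 gives τ_opt = ln(k₂/k₁)/(k₂−k₁).
= ln(1.64/0.881)/(1.64−0.881) = ln(1.862)/0.7590 = 0.6214/0.7590 = 0.819 h.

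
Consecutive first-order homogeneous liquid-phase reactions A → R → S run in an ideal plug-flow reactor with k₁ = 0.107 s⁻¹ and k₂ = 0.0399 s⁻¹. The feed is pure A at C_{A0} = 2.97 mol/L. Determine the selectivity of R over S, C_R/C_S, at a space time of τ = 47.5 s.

0.301

For first-order series with pure A initially, C_R(τ) = k₁C_{A0}/(k₂−k₁)·(e^(−k₁τ) − e^(−k₂τ)).
e^(−k₁τ) = e^(−0.107×47.5) = e^(−5.082) = 0.006204; e^(−k₂τ) = e^(−1.895) = 0.1503.
C_R = 0.107×2.97/(0.0399−0.107) × (0.006204−0.1503) = (-4.736)×(-0.1441) = 0.6824 mol/L.
C_A = C_{A0}e^(−k₁τ) = 0.01843 mol/L, so C_S = C_{A0}−C_A−C_R = 2.269 mol/L; C_R/C_S = 0.301.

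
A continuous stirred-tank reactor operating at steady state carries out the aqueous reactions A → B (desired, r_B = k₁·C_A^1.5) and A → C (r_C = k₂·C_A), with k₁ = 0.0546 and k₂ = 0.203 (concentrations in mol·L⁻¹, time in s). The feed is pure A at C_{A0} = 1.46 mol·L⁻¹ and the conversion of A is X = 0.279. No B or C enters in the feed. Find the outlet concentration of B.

0.0881 mol·L⁻¹

Exit C_A = C_{A0}(1−X) = 1.46×0.721 = 1.053 mol·L⁻¹.
A CSTR operates uniformly at the exit composition, giving r_B = 0.05897 and r_C = 0.2137 (each k·C_A^n at C_A = 1.053).
Fraction of consumed A going to B: r_B/(r_B+r_C) = 0.2163.
C_B = 0.2163·C_{A0}·X = 0.2163×1.46×0.279 = 0.0881 mol·L⁻¹.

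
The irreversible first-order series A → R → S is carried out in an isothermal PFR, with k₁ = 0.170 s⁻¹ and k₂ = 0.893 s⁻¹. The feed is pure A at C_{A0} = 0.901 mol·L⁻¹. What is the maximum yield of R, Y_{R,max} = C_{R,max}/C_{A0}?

0.129

Evaluating C_R at τ_opt = ln(k₂/k₁)/(k₂−k₁) gives C_{R,max}/C_{A0} = (k₁/k₂)^[k₂/(k₂−k₁)].
= (0.170/0.893)^(0.893/(0.893−0.170)) = (0.1904)^(1.235) = 0.1289.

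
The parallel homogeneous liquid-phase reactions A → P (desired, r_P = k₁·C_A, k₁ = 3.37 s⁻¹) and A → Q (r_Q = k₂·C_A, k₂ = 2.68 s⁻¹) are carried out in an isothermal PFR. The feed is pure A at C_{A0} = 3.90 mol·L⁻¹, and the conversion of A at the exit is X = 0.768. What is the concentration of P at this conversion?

C_A = C_{A0}(1−X) = 0.9048 mol·L⁻¹.
Both paths are first order in A, so the instantaneous fraction to P is constant: dC_P/d(−C_A) = k₁/(k₁+k₂) = 0.5570.
C_P = 0.5570·(C_{A0}−C_A) = 0.5570×2.995 = 1.67 mol·L⁻¹.

1.67 mol·L⁻¹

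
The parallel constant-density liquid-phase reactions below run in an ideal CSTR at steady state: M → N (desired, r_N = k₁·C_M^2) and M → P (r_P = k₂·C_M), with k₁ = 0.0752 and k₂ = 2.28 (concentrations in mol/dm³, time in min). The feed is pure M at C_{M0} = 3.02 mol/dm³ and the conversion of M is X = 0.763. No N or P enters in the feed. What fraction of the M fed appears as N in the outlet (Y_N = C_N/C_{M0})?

0.0176

Exit C_M = C_{M0}(1−X) = 3.02×0.237 = 0.7157 mol/dm³.
A CSTR operates uniformly at the exit composition, giving r_N = 0.03852 and r_P = 1.632 (each k·C_M^n at C_M = 0.7157).
Fraction of consumed M going to N: r_N/(r_N+r_P) = 0.02306.
C_N = 0.02306·C_{M0}·X = 0.02306×3.02×0.763 = 0.0531 mol/dm³; Y_N = C_N/C_{M0} = 0.0176.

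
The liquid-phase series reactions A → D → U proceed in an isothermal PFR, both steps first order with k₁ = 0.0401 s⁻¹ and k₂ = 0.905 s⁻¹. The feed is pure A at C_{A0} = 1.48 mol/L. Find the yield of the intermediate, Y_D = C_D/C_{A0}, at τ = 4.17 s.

0.0382

For first-order series with pure A initially, C_D(τ) = k₁C_{A0}/(k₂−k₁)·(e^(−k₁τ) − e^(−k₂τ)).
e^(−k₁τ) = e^(−0.0401×4.17) = e^(−0.1672) = 0.8460; e^(−k₂τ) = e^(−3.774) = 0.02296.
C_D = 0.0401×1.48/(0.905−0.0401) × (0.8460−0.02296) = 0.06862×0.8231 = 0.05648 mol/L.
Y_D = C_D/C_{A0} = 0.05648/1.48 = 0.0382.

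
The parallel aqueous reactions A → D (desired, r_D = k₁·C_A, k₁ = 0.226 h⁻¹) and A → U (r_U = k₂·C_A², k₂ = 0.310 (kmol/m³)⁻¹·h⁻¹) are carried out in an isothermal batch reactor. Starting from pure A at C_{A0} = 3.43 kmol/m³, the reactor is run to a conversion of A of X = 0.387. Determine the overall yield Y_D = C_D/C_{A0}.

C_A = C_{A0}(1−X) = 2.103 kmol/m³.
Along a PFR/batch, dC_D/dC_A = −r_D/(r_D+r_U) = −k₁/(k₁+k₂·C_A).
Integrating from C_{A0} to C_A: C_D = (0.226/0.310)·ln[(0.226+0.310·3.43)/(0.226+0.310·2.10)] = 0.7290·ln(1.289/0.8778) = 0.2803 kmol/m³.
Y_D = C_D/C_{A0} = 0.2803/3.43 = 0.0817.

0.0817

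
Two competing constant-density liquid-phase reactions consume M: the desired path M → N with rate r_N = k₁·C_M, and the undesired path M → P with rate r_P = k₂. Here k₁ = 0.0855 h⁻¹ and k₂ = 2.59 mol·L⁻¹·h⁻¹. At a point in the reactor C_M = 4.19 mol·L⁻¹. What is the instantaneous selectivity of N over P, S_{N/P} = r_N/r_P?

0.138

S_{N/P} = r_N/r_P = (k₁·C_M)/(k₂) = (k₁/k₂)·C_M.
= (0.0855×4.190) / (2.59) = 0.3582/2.590 = 0.138.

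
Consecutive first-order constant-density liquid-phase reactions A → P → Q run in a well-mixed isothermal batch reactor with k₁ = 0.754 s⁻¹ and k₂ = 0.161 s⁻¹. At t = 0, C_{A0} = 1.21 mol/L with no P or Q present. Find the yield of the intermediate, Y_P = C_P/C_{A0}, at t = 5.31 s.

Solving the coupled first-order balances gives C_P(t) = [k₁/(k₂−k₁)]·C_{A0}·(e^(−k₁t) − e^(−k₂t)).
e^(−k₁t) = e^(−0.754×5.31) = e^(−4.004) = 0.01825; e^(−k₂t) = e^(−0.8549) = 0.4253.
C_P = 0.754×1.21/(0.161−0.754) × (0.01825−0.4253) = (-1.539)×(-0.4071) = 0.6263 mol/L.
Y_P = C_P/C_{A0} = 0.6263/1.21 = 0.518.

0.518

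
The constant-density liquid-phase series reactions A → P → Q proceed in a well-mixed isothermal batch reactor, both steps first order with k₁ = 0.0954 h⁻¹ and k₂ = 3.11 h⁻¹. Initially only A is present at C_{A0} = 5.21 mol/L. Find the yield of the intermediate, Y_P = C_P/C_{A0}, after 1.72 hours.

Solving the coupled first-order balances gives C_P(t) = [k₁/(k₂−k₁)]·C_{A0}·(e^(−k₁t) − e^(−k₂t)).
e^(−k₁t) = e^(−0.0954×1.72) = e^(−0.1641) = 0.8487; e^(−k₂t) = e^(−5.349) = 0.004752.
C_P = 0.0954×5.21/(3.11−0.0954) × (0.8487−0.004752) = 0.1649×0.8439 = 0.1391 mol/L.
Y_P = C_P/C_{A0} = 0.1391/5.21 = 0.0267.

0.0267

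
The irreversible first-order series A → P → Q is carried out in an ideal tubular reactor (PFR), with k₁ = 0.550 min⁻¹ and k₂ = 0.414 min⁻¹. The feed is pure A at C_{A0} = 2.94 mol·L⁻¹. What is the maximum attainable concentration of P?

At the optimum, C_{P,max}/C_{A0} = (k₁/k₂)^[k₂/(k₂−k₁)].
= (0.550/0.414)^(0.414/(0.414−0.550)) = (1.329)^(-3.044) = 0.4212.
C_{P,max} = 0.4212×2.94 = 1.24 mol·L⁻¹.

1.24 mol·L⁻¹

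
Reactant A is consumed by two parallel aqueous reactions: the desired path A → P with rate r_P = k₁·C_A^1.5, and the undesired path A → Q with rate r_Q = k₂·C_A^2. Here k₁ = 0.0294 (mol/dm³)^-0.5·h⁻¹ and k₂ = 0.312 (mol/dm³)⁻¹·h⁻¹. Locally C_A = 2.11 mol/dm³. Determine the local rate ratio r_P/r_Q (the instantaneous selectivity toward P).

0.0649

S_{P/Q} = r_P/r_Q = (k₁·C_A^1.5)/(k₂·C_A^2) = (k₁/k₂)·C_A^-0.5.
= (0.0294×2.110^1.5) / (0.312×2.110^2) = 0.09011/1.389 = 0.0649.
The undesired path is higher order in A, so low C_A (CSTR or dilute feed) favours P.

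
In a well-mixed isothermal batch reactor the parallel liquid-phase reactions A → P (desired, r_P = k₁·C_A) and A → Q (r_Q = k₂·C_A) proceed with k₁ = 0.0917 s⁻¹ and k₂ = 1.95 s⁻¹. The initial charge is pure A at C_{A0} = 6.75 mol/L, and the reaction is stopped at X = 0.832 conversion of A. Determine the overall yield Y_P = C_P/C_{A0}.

C_A = C_{A0}(1−X) = 1.134 mol/L.
Both paths are first order in A, so the instantaneous fraction to P is constant: dC_P/d(−C_A) = k₁/(k₁+k₂) = 0.04491.
C_P = 0.04491·(C_{A0}−C_A) = 0.04491×5.616 = 0.252 mol/L.
Y_P = C_P/C_{A0} = 0.2522/6.75 = 0.0374.

0.0374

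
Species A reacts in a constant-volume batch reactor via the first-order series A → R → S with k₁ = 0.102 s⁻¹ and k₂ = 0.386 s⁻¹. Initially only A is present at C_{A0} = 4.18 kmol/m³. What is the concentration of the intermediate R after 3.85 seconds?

Solving the coupled first-order balances gives C_R(t) = [k₁/(k₂−k₁)]·C_{A0}·(e^(−k₁t) − e^(−k₂t)).
e^(−k₁t) = e^(−0.102×3.85) = e^(−0.3927) = 0.6752; e^(−k₂t) = e^(−1.486) = 0.2263.
C_R = 0.102×4.18/(0.386−0.102) × (0.6752−0.2263) = 1.501×0.4490 = 0.6740 kmol/m³.

0.674 kmol/m³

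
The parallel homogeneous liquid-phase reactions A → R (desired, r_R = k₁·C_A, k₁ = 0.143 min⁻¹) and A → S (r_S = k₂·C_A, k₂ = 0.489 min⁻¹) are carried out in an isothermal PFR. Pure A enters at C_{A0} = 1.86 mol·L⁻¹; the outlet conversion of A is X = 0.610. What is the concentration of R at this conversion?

C_A = C_{A0}(1−X) = 0.7254 mol·L⁻¹.
Both paths are first order in A, so the instantaneous fraction to R is constant: dC_R/d(−C_A) = k₁/(k₁+k₂) = 0.2263.
C_R = 0.2263·(C_{A0}−C_A) = 0.2263×1.135 = 0.257 mol·L⁻¹.

0.257 mol·L⁻¹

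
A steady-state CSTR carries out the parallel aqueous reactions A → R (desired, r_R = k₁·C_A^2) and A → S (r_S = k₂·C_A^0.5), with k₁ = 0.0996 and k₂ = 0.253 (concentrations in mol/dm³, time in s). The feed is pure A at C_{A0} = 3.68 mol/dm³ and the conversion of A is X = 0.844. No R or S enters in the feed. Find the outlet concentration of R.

Exit C_A = C_{A0}(1−X) = 3.68×0.156 = 0.5741 mol/dm³.
In a CSTR the entire volume is at exit conditions, so r_R = 0.0996×0.5741^2 = 0.03282 and r_S = 0.253×0.5741^0.5 = 0.1917.
Fraction of consumed A going to R: r_R/(r_R+r_S) = 0.1462.
C_R = 0.1462·C_{A0}·X = 0.1462×3.68×0.844 = 0.454 mol/dm³.

0.454 mol/dm³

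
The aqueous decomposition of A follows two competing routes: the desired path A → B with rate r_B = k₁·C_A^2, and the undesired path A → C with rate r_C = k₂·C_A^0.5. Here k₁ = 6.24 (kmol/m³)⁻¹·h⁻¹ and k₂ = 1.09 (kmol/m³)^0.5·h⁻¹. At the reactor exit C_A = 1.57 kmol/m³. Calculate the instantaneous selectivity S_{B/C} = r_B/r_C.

S_{B/C} = r_B/r_C = (k₁·C_A^2)/(k₂·C_A^0.5) = (k₁/k₂)·C_A^1.5.
= (6.24×1.570^2) / (1.09×1.570^0.5) = 15.38/1.366 = 11.3.

11.3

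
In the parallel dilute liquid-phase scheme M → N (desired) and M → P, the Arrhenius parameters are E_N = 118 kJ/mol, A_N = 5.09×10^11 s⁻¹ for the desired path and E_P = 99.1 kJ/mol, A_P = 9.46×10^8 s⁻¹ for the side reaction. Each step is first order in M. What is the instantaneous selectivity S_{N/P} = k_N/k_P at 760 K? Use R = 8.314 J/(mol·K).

With equal orders, S_{N/P} = k_N/k_P = (A_N/A_P)·exp[(E_P−E_N)/(RT)].
(E_P−E_N)/(RT) = (99.1−118)×10³/(8.314×760) = -18900/6319 = -2.991.
k_N/k_P = (5.09×10^11/9.46×10^8)·exp(-2.991) = 538.1 × 0.05023 = 27.0.
Since E_N > E_P, raising the temperature improves selectivity toward N.

27.0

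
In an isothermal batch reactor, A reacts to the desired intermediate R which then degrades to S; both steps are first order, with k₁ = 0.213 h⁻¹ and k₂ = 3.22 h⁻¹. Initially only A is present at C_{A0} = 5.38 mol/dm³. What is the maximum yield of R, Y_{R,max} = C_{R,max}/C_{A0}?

For a first-order series the maximum intermediate yield is C_{R,max}/C_{A0} = (k₁/k₂)^[k₂/(k₂−k₁)].
= (0.213/3.22)^(3.22/(3.22−0.213)) = (0.06615)^(1.071) = 0.05457.

0.0546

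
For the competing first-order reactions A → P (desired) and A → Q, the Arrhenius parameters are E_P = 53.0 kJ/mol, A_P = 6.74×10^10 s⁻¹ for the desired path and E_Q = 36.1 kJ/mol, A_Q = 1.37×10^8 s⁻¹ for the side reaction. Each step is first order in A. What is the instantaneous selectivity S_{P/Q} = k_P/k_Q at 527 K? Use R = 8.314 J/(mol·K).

10.4

With equal orders, S_{P/Q} = k_P/k_Q = (A_P/A_Q)·exp[(E_Q−E_P)/(RT)].
(E_Q−E_P)/(RT) = (36.1−53.0)×10³/(8.314×527) = -16900/4381 = -3.857.
k_P/k_Q = (6.74×10^10/1.37×10^8)·exp(-3.857) = 492.0 × 0.02113 = 10.4.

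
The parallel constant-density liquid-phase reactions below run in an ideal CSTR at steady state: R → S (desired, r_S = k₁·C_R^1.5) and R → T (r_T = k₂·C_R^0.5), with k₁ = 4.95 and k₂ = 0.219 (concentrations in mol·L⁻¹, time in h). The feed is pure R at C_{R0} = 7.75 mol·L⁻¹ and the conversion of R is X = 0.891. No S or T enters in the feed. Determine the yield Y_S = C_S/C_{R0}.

0.847

Exit C_R = C_{R0}(1−X) = 7.75×0.109 = 0.8447 mol·L⁻¹.
Rates in a CSTR are evaluated at the outlet concentration: r_S = 4.95×0.8447^1.5 = 3.843, r_T = 0.219×0.8447^0.5 = 0.2013.
Fraction of consumed R going to S: r_S/(r_S+r_T) = 0.9502.
C_S = 0.9502·C_{R0}·X = 0.9502×7.75×0.891 = 6.56 mol·L⁻¹; Y_S = C_S/C_{R0} = 0.847.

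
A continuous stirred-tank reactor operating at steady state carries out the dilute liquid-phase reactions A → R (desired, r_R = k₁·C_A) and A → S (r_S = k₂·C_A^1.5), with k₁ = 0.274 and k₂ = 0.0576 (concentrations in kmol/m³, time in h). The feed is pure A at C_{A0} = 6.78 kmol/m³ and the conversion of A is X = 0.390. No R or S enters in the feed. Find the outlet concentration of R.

1.85 kmol/m³

Exit C_A = C_{A0}(1−X) = 6.78×0.610 = 4.136 kmol/m³.
In a CSTR the entire volume is at exit conditions, so r_R = 0.274×4.136 = 1.133 and r_S = 0.0576×4.136^1.5 = 0.4845.
Fraction of consumed A going to R: r_R/(r_R+r_S) = 0.7005.
C_R = 0.7005·C_{A0}·X = 0.7005×6.78×0.390 = 1.85 kmol/m³.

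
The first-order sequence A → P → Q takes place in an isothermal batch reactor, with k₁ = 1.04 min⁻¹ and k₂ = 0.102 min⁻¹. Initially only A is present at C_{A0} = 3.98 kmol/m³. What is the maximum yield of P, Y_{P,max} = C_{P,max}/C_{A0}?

For a first-order series the maximum intermediate yield is C_{P,max}/C_{A0} = (k₁/k₂)^[k₂/(k₂−k₁)].
= (1.04/0.102)^(0.102/(0.102−1.04)) = (10.20)^(-0.1087) = 0.7769.

0.777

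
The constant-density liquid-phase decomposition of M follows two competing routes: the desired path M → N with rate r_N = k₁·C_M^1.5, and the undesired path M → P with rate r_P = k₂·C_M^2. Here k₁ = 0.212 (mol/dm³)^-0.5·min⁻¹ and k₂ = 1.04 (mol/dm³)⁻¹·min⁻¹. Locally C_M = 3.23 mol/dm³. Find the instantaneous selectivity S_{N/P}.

S_{N/P} = r_N/r_P = (k₁·C_M^1.5)/(k₂·C_M^2) = (k₁/k₂)·C_M^-0.5.
= (0.212×3.230^1.5) / (1.04×3.230^2) = 1.231/10.85 = 0.113.
The undesired path is higher order in M, so low C_M (CSTR or dilute feed) favours N.

0.113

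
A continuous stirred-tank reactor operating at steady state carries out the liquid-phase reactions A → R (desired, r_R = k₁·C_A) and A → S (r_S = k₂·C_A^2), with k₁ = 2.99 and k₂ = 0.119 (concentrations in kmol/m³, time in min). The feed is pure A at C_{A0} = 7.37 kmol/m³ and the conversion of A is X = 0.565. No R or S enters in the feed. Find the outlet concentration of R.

3.69 kmol/m³

Exit C_A = C_{A0}(1−X) = 7.37×0.435 = 3.206 kmol/m³.
A CSTR operates uniformly at the exit composition, giving r_R = 9.586 and r_S = 1.223 (each k·C_A^n at C_A = 3.206).
Fraction of consumed A going to R: r_R/(r_R+r_S) = 0.8868.
C_R = 0.8868·C_{A0}·X = 0.8868×7.37×0.565 = 3.69 kmol/m³.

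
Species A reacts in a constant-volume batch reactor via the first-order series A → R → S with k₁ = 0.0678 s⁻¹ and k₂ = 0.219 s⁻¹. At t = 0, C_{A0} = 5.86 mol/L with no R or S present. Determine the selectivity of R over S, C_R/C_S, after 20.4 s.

0.167

Solving the coupled first-order balances gives C_R(t) = [k₁/(k₂−k₁)]·C_{A0}·(e^(−k₁t) − e^(−k₂t)).
e^(−k₁t) = e^(−0.0678×20.4) = e^(−1.383) = 0.2508; e^(−k₂t) = e^(−4.468) = 0.01147.
C_R = 0.0678×5.86/(0.219−0.0678) × (0.2508−0.01147) = 2.628×0.2393 = 0.6289 mol/L.
C_A = C_{A0}e^(−k₁t) = 1.470 mol/L, so C_S = C_{A0}−C_A−C_R = 3.761 mol/L; C_R/C_S = 0.167.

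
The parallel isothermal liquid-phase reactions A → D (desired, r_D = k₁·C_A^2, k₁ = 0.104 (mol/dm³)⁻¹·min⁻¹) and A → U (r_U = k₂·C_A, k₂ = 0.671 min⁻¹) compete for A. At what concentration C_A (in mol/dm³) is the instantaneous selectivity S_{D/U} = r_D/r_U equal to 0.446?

S_{D/U} = (k₁/k₂)·C_A ⇒ C_A = S·k₂/k₁.
= 0.446×0.671/0.104 = 2.88 mol/dm³.

2.88 mol/dm³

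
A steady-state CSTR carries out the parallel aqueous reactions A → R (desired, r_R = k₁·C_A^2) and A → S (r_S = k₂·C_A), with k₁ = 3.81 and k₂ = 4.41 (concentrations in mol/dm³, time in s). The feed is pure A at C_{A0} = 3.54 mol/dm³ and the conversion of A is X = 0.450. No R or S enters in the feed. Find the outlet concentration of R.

0.999 mol/dm³

Exit C_A = C_{A0}(1−X) = 3.54×0.550 = 1.947 mol/dm³.
Rates in a CSTR are evaluated at the outlet concentration: r_R = 3.81×1.947^2 = 14.44, r_S = 4.41×1.947 = 8.586.
Fraction of consumed A going to R: r_R/(r_R+r_S) = 0.6272.
C_R = 0.6272·C_{A0}·X = 0.6272×3.54×0.450 = 0.999 mol/dm³.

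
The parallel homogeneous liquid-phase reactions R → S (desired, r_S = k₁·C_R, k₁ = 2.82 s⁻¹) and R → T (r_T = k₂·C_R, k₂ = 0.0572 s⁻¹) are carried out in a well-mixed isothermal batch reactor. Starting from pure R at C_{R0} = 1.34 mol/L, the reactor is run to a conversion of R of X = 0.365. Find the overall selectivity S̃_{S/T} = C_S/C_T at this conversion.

49.3

C_R = C_{R0}(1−X) = 0.8509 mol/L.
Both paths are first order in R, so the instantaneous fraction to S is constant: dC_S/d(−C_R) = k₁/(k₁+k₂) = 0.9801.
C_S = 0.9801·(C_{R0}−C_R) = 0.9801×0.4891 = 0.479 mol/L.
C_T = (C_{R0}−C_R)−C_S = 0.009724 mol/L; S̃_{S/T} = 0.4794/0.009724 = 49.3.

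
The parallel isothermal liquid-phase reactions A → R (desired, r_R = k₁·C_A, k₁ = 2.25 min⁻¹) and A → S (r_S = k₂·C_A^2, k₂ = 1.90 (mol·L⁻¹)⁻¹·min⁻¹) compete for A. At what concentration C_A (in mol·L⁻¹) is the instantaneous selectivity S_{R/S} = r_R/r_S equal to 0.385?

3.08 mol·L⁻¹

S_{R/S} = (k₁/k₂)·C_A⁻¹ ⇒ C_A = (S·k₂/k₁)^(-1).
= (0.385×1.90/2.25)^(-1) = (0.3251)^(-1) = 3.08 mol·L⁻¹.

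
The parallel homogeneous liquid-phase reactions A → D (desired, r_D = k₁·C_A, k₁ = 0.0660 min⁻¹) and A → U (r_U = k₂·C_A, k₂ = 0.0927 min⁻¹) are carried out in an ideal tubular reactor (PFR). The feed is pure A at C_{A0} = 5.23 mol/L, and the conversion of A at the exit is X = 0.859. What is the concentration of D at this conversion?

C_A = C_{A0}(1−X) = 0.7374 mol/L.
Both paths are first order in A, so the instantaneous fraction to D is constant: dC_D/d(−C_A) = k₁/(k₁+k₂) = 0.4159.
C_D = 0.4159·(C_{A0}−C_A) = 0.4159×4.493 = 1.87 mol/L.

1.87 mol/L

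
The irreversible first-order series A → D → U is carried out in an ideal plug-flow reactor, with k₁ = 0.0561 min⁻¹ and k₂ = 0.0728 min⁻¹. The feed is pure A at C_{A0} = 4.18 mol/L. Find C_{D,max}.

1.34 mol/L

Evaluating C_D at τ_opt = ln(k₂/k₁)/(k₂−k₁) gives C_{D,max}/C_{A0} = (k₁/k₂)^[k₂/(k₂−k₁)].
= (0.0561/0.0728)^(0.0728/(0.0728−0.0561)) = (0.7706)^(4.359) = 0.3211.
C_{D,max} = 0.3211×4.18 = 1.34 mol/L.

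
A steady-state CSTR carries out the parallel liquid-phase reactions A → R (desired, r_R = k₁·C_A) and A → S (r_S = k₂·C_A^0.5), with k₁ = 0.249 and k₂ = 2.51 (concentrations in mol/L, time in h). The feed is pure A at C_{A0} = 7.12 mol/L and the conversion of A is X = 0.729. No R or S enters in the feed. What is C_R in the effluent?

0.629 mol/L

Exit C_A = C_{A0}(1−X) = 7.12×0.271 = 1.930 mol/L.
Rates in a CSTR are evaluated at the outlet concentration: r_R = 0.249×1.930 = 0.4805, r_S = 2.51×1.930^0.5 = 3.487.
Fraction of consumed A going to R: r_R/(r_R+r_S) = 0.1211.
C_R = 0.1211·C_{A0}·X = 0.1211×7.12×0.729 = 0.629 mol/L.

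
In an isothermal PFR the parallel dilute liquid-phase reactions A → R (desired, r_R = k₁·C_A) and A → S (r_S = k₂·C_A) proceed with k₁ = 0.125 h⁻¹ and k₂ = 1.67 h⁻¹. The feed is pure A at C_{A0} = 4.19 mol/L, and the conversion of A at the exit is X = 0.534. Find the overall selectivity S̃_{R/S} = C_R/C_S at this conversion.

C_A = C_{A0}(1−X) = 1.953 mol/L.
Both paths are first order in A, so the instantaneous fraction to R is constant: dC_R/d(−C_A) = k₁/(k₁+k₂) = 0.06964.
C_R = 0.06964·(C_{A0}−C_A) = 0.06964×2.237 = 0.156 mol/L.
C_S = (C_{A0}−C_A)−C_R = 2.082 mol/L; S̃_{R/S} = 0.1558/2.082 = 0.0749.

0.0749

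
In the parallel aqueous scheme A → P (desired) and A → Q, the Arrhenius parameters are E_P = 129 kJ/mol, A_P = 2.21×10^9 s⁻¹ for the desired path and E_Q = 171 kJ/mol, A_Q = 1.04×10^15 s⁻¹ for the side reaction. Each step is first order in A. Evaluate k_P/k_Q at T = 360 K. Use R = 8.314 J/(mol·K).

With equal orders, S_{P/Q} = k_P/k_Q = (A_P/A_Q)·exp[(E_Q−E_P)/(RT)].
(E_Q−E_P)/(RT) = (171−129)×10³/(8.314×360) = 42000/2993 = 14.03.
k_P/k_Q = (2.21×10^9/1.04×10^15)·exp(14.03) = 2.125×10^-6 × 1.242×10^6 = 2.64.

2.64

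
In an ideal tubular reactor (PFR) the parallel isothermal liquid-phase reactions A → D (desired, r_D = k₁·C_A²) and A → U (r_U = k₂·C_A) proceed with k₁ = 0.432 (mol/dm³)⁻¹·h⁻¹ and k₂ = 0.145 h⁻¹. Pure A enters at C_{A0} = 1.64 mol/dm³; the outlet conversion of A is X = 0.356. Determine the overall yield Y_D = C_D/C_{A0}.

C_A = C_{A0}(1−X) = 1.056 mol/dm³.
Along a PFR/batch, dC_U/dC_A = −r_U/(r_D+r_U) = −k₂/(k₂+k₁·C_A).
Integrating from C_{A0} to C_A: C_U = (0.145/0.432)·ln[(0.145+0.432·1.64)/(0.145+0.432·1.06)] = 0.3356·ln(0.8535/0.6013) = 0.1176 mol/dm³.
Then C_D = (C_{A0}−C_A) − C_U = 0.5838 − 0.1176 = 0.4663 mol/dm³.
Y_D = C_D/C_{A0} = 0.4663/1.64 = 0.284.

0.284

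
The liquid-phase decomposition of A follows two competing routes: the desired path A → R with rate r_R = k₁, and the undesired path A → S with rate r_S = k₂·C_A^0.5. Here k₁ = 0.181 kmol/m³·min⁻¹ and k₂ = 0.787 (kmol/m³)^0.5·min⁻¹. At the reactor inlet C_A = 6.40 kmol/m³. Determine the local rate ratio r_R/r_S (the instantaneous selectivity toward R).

0.0909

S_{R/S} = r_R/r_S = (k₁)/(k₂·C_A^0.5) = (k₁/k₂)·C_A^-0.5.
= (0.181) / (0.787×6.400^0.5) = 0.1810/1.991 = 0.0909.
The undesired path is higher order in A, so low C_A (CSTR or dilute feed) favours R.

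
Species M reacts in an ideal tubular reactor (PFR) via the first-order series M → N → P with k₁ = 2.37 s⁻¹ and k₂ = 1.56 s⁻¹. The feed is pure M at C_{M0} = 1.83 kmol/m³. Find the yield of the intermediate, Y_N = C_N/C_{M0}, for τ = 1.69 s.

Solving the coupled first-order balances gives C_N(τ) = [k₁/(k₂−k₁)]·C_{M0}·(e^(−k₁τ) − e^(−k₂τ)).
e^(−k₁τ) = e^(−2.37×1.69) = e^(−4.005) = 0.01822; e^(−k₂τ) = e^(−2.636) = 0.07162.
C_N = 2.37×1.83/(1.56−2.37) × (0.01822−0.07162) = (-5.354)×(-0.05340) = 0.2859 kmol/m³.
Y_N = C_N/C_{M0} = 0.2859/1.83 = 0.156.

0.156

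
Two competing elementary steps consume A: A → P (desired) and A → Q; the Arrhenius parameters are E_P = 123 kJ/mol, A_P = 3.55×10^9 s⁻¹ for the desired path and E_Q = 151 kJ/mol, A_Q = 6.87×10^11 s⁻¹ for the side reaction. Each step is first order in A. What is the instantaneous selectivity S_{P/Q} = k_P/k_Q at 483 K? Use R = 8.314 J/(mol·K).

5.51

k_P/k_Q = (A_P/A_Q)·exp[−(E_P−E_Q)/(RT)] = (A_P/A_Q)·exp[(E_Q−E_P)/(RT)].
(E_Q−E_P)/(RT) = (151−123)×10³/(8.314×483) = 28000/4016 = 6.973.
k_P/k_Q = (3.55×10^9/6.87×10^11)·exp(6.973) = 0.005167 × 1067 = 5.51.
Since E_P < E_Q, lowering the temperature improves selectivity toward P.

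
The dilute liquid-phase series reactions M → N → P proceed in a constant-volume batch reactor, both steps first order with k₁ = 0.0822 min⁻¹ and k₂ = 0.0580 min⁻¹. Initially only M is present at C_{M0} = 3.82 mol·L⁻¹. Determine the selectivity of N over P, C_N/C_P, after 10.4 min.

The intermediate concentration in a first-order A→B→C sequence is C_N = k₁C_{M0}(e^(−k₁t) − e^(−k₂t))/(k₂−k₁).
e^(−k₁t) = e^(−0.0822×10.4) = e^(−0.8549) = 0.4253; e^(−k₂t) = e^(−0.6032) = 0.5471.
C_N = 0.0822×3.82/(0.0580−0.0822) × (0.4253−0.5471) = (-12.98)×(-0.1217) = 1.579 mol·L⁻¹.
C_M = C_{M0}e^(−k₁t) = 1.625 mol·L⁻¹, so C_P = C_{M0}−C_M−C_N = 0.6158 mol·L⁻¹; C_N/C_P = 2.56.

2.56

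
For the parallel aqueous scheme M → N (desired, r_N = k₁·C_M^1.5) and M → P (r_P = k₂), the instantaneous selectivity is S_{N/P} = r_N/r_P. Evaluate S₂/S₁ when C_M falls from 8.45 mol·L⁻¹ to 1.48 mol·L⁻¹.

0.0733

S_{N/P} = (k₁/k₂)·C_M^1.5, so S₂/S₁ = (C_{M,2}/C_{M,1})^1.5.
= (1.48/8.45)^1.5 = (0.1751)^1.5 = 0.0733.
Selectivity toward N falls as C_M falls — high-concentration operation is favoured.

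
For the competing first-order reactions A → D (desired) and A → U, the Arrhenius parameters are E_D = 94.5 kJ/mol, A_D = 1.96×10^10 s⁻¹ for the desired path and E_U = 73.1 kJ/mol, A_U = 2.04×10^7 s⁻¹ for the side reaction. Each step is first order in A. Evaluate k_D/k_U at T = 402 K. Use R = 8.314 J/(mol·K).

1.59

k_D/k_U = (A_D/A_U)·exp[−(E_D−E_U)/(RT)] = (A_D/A_U)·exp[(E_U−E_D)/(RT)].
(E_U−E_D)/(RT) = (73.1−94.5)×10³/(8.314×402) = -21400/3342 = -6.403.
k_D/k_U = (1.96×10^10/2.04×10^7)·exp(-6.403) = 960.8 × 0.001657 = 1.59.
Since E_D > E_U, raising the temperature improves selectivity toward D.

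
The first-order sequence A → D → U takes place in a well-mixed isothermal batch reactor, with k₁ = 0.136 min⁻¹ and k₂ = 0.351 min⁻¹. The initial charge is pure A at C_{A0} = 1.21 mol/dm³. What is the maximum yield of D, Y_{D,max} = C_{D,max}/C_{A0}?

0.213

Evaluating C_D at t_opt = ln(k₂/k₁)/(k₂−k₁) gives C_{D,max}/C_{A0} = (k₁/k₂)^[k₂/(k₂−k₁)].
= (0.136/0.351)^(0.351/(0.351−0.136)) = (0.3875)^(1.633) = 0.2127.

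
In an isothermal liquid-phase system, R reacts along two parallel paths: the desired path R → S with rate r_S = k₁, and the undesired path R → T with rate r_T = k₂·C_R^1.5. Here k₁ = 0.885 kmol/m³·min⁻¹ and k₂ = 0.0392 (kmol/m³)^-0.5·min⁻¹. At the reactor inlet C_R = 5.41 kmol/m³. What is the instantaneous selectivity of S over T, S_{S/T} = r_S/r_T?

S_{S/T} = r_S/r_T = (k₁)/(k₂·C_R^1.5) = (k₁/k₂)·C_R^-1.5.
= (0.885) / (0.0392×5.410^1.5) = 0.8850/0.4933 = 1.79.
The undesired path is higher order in R, so low C_R (CSTR or dilute feed) favours S.

1.79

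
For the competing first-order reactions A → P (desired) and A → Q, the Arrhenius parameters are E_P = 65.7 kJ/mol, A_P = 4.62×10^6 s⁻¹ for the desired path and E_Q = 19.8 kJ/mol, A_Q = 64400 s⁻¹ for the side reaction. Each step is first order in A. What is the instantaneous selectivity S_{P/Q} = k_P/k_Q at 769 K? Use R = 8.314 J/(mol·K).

Since both paths have the same order in A, the concentration cancels and S_{P/Q} = k_P/k_Q = (A_P/A_Q)·exp[(E_Q−E_P)/(RT)].
(E_Q−E_P)/(RT) = (19.8−65.7)×10³/(8.314×769) = -45900/6393 = -7.179.
k_P/k_Q = (4.62×10^6/64400)·exp(-7.179) = 71.74 × 7.623×10^-4 = 0.0547.
Since E_P > E_Q, raising the temperature improves selectivity toward P.

0.0547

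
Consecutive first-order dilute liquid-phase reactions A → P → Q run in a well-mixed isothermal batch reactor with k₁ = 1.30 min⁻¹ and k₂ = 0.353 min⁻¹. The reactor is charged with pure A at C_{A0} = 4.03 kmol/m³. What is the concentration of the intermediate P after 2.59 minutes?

For first-order series with pure A initially, C_P(t) = k₁C_{A0}/(k₂−k₁)·(e^(−k₁t) − e^(−k₂t)).
e^(−k₁t) = e^(−1.30×2.59) = e^(−3.367) = 0.03449; e^(−k₂t) = e^(−0.9143) = 0.4008.
C_P = 1.30×4.03/(0.353−1.30) × (0.03449−0.4008) = (-5.532)×(-0.3663) = 2.027 kmol/m³.

2.03 kmol/m³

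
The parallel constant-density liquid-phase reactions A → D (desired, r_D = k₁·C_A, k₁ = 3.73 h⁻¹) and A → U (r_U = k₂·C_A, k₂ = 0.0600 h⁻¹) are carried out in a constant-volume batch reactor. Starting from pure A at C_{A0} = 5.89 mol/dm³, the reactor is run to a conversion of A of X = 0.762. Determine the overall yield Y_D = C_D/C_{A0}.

C_A = C_{A0}(1−X) = 1.402 mol/dm³.
Both paths are first order in A, so the instantaneous fraction to D is constant: dC_D/d(−C_A) = k₁/(k₁+k₂) = 0.9842.
C_D = 0.9842·(C_{A0}−C_A) = 0.9842×4.488 = 4.42 mol/dm³.
Y_D = C_D/C_{A0} = 4.417/5.89 = 0.750.

0.750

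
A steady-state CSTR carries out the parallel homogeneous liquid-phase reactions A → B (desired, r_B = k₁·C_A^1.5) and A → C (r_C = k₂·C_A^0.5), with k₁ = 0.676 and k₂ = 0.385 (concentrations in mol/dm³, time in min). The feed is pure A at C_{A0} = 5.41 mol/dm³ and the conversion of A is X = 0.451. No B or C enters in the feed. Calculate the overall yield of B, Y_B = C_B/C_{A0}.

0.378

Exit C_A = C_{A0}(1−X) = 5.41×0.549 = 2.970 mol/dm³.
In a CSTR the entire volume is at exit conditions, so r_B = 0.676×2.970^1.5 = 3.460 and r_C = 0.385×2.970^0.5 = 0.6635.
Fraction of consumed A going to B: r_B/(r_B+r_C) = 0.8391.
C_B = 0.8391·C_{A0}·X = 0.8391×5.41×0.451 = 2.05 mol/dm³; Y_B = C_B/C_{A0} = 0.378.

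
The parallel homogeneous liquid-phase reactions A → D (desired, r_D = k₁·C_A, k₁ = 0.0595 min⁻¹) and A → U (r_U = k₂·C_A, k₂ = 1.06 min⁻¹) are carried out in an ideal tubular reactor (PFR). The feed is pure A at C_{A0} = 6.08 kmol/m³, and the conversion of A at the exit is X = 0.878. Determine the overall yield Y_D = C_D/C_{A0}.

0.0467

C_A = C_{A0}(1−X) = 0.7418 kmol/m³.
Both paths are first order in A, so the instantaneous fraction to D is constant: dC_D/d(−C_A) = k₁/(k₁+k₂) = 0.05315.
C_D = 0.05315·(C_{A0}−C_A) = 0.05315×5.338 = 0.284 kmol/m³.
Y_D = C_D/C_{A0} = 0.2837/6.08 = 0.0467.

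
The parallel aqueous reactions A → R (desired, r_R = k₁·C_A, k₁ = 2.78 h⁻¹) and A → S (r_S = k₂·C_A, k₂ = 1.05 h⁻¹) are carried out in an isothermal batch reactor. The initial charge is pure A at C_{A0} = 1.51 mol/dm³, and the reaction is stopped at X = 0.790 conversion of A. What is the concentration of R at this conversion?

C_A = C_{A0}(1−X) = 0.3171 mol/dm³.
Both paths are first order in A, so the instantaneous fraction to R is constant: dC_R/d(−C_A) = k₁/(k₁+k₂) = 0.7258.
C_R = 0.7258·(C_{A0}−C_A) = 0.7258×1.193 = 0.866 mol/dm³.

0.866 mol/dm³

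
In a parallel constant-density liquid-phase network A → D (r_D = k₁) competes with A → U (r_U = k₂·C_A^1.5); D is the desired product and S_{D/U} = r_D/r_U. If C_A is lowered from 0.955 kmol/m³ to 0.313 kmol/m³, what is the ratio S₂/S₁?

S_{D/U} = (k₁/k₂)·C_A^-1.5, so S₂/S₁ = (C_{A,2}/C_{A,1})^-1.5.
= (0.313/0.955)^(-1.5) = (0.3277)^(-1.5) = 5.33.
Selectivity toward D rises as C_A falls — low-concentration operation is favoured.

5.33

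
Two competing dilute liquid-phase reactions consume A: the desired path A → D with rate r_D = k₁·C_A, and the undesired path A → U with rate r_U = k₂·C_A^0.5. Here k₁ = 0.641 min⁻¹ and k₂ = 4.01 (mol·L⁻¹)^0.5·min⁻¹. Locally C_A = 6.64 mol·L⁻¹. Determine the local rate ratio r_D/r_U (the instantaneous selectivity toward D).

S_{D/U} = r_D/r_U = (k₁·C_A)/(k₂·C_A^0.5) = (k₁/k₂)·C_A^0.5.
= (0.641×6.640) / (4.01×6.640^0.5) = 4.256/10.33 = 0.412.

0.412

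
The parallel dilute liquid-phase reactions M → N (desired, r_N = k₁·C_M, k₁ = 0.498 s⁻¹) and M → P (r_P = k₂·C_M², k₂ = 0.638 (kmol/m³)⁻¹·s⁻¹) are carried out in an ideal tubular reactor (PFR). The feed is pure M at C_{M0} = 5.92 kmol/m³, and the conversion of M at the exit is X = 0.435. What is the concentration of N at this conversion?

0.379 kmol/m³

C_M = C_{M0}(1−X) = 3.345 kmol/m³.
Along a PFR/batch, dC_N/dC_M = −r_N/(r_N+r_P) = −k₁/(k₁+k₂·C_M).
Integrating from C_{M0} to C_M: C_N = (0.498/0.638)·ln[(0.498+0.638·5.92)/(0.498+0.638·3.34)] = 0.7806·ln(4.275/2.632) = 0.3786 kmol/m³.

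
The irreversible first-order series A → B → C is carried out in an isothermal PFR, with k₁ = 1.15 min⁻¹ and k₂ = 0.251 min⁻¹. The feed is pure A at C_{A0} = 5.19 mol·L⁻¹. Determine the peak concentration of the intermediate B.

3.39 mol·L⁻¹

Evaluating C_B at τ_opt = ln(k₂/k₁)/(k₂−k₁) gives C_{B,max}/C_{A0} = (k₁/k₂)^[k₂/(k₂−k₁)].
= (1.15/0.251)^(0.251/(0.251−1.15)) = (4.582)^(-0.2792) = 0.6538.
C_{B,max} = 0.6538×5.19 = 3.39 mol·L⁻¹.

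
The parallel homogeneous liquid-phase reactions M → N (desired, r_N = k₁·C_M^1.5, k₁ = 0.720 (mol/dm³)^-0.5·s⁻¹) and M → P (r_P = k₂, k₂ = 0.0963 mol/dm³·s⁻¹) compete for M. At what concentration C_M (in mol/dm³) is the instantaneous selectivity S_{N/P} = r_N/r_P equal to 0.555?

S_{N/P} = (k₁/k₂)·C_M^1.5 ⇒ C_M = (S·k₂/k₁)^(1/1.5).
= (0.555×0.0963/0.720)^(0.6667) = (0.07423)^(0.6667) = 0.177 mol/dm³.

0.177 mol/dm³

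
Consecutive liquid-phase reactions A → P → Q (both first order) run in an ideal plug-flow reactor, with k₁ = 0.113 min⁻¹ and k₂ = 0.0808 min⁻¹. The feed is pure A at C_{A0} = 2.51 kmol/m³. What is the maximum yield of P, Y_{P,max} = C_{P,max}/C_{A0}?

0.431

At the optimum, C_{P,max}/C_{A0} = (k₁/k₂)^[k₂/(k₂−k₁)].
= (0.113/0.0808)^(0.0808/(0.0808−0.113)) = (1.399)^(-2.509) = 0.4310.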